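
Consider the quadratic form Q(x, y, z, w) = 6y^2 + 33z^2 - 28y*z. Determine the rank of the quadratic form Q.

Write A = [[0, 0, 0, 0], [0, 6, -14, 0], [0, -14, 33, 0], [0, 0, 0, 0]].
Row-reducing A symmetrically gives the diagonal entries 0, 6, 1/3, 0.
Counting signs: 2 positive, 2 zero.
The rank is the number of nonzero pivots: 2.

2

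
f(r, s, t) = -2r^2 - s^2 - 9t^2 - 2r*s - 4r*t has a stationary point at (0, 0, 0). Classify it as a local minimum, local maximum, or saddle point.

The Hessian at the origin is H = [[-4, -2, -4], [-2, -2, 0], [-4, 0, -18]].
Row-reducing H symmetrically gives the diagonal entries -4, -1, -10.
Counting signs: 3 negative.
H is negative definite, so the origin is a strict local maximum.

local maximum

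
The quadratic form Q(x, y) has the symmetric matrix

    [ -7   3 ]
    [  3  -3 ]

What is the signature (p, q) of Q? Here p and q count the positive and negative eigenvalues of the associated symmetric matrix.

(0, 2)

Applying the same elementary operations to the rows and columns of A produces a congruent diagonal matrix with entries -7, -12/7.
Counting signs: 2 negative.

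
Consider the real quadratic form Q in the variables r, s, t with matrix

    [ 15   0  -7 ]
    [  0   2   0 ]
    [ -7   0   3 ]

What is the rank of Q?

Applying the same elementary operations to the rows and columns of A produces a congruent diagonal matrix with entries 15, 2, -4/15.
So there are 2 positive, 1 negative pivots.
The rank is the number of nonzero pivots: 3.

3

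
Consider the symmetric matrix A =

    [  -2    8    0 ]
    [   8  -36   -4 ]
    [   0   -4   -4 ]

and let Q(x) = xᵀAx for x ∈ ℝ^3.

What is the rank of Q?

Symmetric row and column elimination reduces A to a congruent diagonal form with pivots -2, -4, 0.
Counting signs: 2 negative, 1 zero.
The rank is the number of nonzero pivots: 2.

2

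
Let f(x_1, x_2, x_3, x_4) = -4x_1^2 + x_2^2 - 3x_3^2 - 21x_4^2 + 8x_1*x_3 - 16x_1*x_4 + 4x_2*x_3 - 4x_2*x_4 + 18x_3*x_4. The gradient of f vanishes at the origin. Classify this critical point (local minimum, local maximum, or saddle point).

saddle point

The Hessian at the origin is H = [[-8, 0, 8, -16], [0, 2, 4, -4], [8, 4, -6, 18], [-16, -4, 18, -42]].
An LDLᵀ factorisation of H has diagonal entries -8, 2, -6, -4/3.
Counting signs: 1 positive, 3 negative.
H is indefinite, so the origin is a saddle point.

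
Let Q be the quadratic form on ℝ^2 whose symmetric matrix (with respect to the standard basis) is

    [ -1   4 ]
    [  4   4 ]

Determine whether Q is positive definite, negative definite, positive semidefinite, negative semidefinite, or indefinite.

indefinite

For the 2×2 matrix [[-1, 4], [4, 4]]: det = -1·4 − (4)² = -20, trace = 3.
det < 0 so the eigenvalues have opposite signs; the form is indefinite.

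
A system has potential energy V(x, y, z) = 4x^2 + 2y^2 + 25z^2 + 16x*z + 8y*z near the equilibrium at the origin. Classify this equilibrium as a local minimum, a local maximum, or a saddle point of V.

The Hessian at the origin is H = [[8, 0, 16], [0, 4, 8], [16, 8, 50]].
Row-reducing H symmetrically gives the diagonal entries 8, 4, 2.
That gives 3 positive pivots.
H is positive definite, so the origin is a strict local minimum.

local minimum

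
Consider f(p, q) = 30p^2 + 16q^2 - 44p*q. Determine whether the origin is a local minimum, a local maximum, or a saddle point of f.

saddle point

The Hessian at the origin is H = [[60, -44], [-44, 32]].
det H = 60·32 − (-44)² = -16 < 0, so H is indefinite.
Therefore the origin is a saddle point.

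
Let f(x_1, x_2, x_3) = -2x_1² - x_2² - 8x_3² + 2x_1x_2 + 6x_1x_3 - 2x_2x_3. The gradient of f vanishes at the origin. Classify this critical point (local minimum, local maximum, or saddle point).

The Hessian at the origin is H = [[-4, 2, 6], [2, -2, -2], [6, -2, -16]].
Row-reducing H symmetrically gives the diagonal entries -4, -1, -6.
That gives 3 negative pivots.
H is negative definite, so the origin is a strict local maximum.

local maximum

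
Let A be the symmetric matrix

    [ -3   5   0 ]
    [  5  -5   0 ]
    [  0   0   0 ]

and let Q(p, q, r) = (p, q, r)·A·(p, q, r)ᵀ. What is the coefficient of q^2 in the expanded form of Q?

-5

The coefficient of q^2 is the diagonal entry A[2,2] = -5.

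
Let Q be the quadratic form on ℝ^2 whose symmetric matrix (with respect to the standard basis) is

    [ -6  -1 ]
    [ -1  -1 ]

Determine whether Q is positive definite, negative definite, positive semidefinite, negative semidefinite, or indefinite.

Leading principal minors: Δ_1 = -6, Δ_2 = 5.
The signs alternate starting with Δ_1 < 0, so by Sylvester's criterion Q is negative definite.

negative definite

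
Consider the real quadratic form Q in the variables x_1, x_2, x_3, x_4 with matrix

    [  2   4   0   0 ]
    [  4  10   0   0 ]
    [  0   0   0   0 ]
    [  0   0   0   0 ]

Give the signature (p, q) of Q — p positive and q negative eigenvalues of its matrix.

(2, 0)

Row-reducing A symmetrically gives the diagonal entries 2, 2, 0, 0.
So there are 2 positive, 2 zero pivots.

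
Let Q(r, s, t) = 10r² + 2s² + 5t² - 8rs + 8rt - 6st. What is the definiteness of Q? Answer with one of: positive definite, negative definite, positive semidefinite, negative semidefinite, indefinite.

indefinite

Write A = [[10, -4, 4], [-4, 2, -3], [4, -3, 5]].
Row-reducing A symmetrically gives the diagonal entries 10, 2/5, -3/2.
So there are 2 positive, 1 negative pivots.
Hence Q is indefinite.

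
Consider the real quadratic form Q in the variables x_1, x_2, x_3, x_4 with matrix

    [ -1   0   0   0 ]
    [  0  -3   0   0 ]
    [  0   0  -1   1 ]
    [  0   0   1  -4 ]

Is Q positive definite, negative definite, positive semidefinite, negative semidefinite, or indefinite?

Symmetric row and column elimination reduces A to a congruent diagonal form with pivots -1, -3, -1, -3.
Counting signs: 4 negative.
Hence Q is negative definite.

negative definite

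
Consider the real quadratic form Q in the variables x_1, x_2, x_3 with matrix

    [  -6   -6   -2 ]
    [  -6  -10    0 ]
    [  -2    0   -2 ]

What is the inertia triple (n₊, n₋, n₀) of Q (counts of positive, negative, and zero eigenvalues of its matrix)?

Symmetric row and column elimination reduces A to a congruent diagonal form with pivots -6, -4, -1/3.
Counting signs: 3 negative.

(0, 3, 0)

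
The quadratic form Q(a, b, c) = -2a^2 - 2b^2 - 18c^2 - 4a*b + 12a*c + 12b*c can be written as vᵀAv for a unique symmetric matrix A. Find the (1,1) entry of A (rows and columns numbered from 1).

The coefficient of a^2 in Q is -2, and that is exactly A[1,1].

-2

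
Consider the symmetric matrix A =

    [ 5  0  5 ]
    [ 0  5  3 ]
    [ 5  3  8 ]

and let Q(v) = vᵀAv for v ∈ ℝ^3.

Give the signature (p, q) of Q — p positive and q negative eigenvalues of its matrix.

(3, 0)

Row-reducing A symmetrically gives the diagonal entries 5, 5, 6/5.
Counting signs: 3 positive.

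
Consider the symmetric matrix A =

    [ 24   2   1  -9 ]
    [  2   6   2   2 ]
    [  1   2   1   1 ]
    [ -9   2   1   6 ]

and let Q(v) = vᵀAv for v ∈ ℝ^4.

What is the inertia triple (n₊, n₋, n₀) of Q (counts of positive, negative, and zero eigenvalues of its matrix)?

(4, 0, 0)

Congruent diagonalization of A (simultaneous row and column reduction) yields pivots 24, 35/6, 23/70, 15/23.
That gives 4 positive pivots.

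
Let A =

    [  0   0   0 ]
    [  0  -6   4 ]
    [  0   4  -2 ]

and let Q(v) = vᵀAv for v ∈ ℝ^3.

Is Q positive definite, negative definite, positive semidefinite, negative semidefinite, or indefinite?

indefinite

Symmetric row and column elimination reduces A to a congruent diagonal form with pivots 0, -6, 2/3.
That gives 1 positive, 1 negative, 1 zero pivots.
Hence Q is indefinite.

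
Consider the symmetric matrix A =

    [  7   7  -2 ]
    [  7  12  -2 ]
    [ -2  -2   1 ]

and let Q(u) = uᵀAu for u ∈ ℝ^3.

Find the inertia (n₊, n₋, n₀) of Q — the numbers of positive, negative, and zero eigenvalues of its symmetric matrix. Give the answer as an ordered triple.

(3, 0, 0)

Applying the same elementary operations to the rows and columns of A produces a congruent diagonal matrix with entries 7, 5, 3/7.
Counting signs: 3 positive.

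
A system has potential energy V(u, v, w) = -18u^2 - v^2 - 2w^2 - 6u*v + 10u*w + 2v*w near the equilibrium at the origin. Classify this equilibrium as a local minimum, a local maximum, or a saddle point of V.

The Hessian at the origin is H = [[-36, -6, 10], [-6, -2, 2], [10, 2, -4]].
An LDLᵀ factorisation of H has diagonal entries -36, -1, -10/9.
Counting signs: 3 negative.
H is negative definite, so the origin is a strict local maximum.

local maximum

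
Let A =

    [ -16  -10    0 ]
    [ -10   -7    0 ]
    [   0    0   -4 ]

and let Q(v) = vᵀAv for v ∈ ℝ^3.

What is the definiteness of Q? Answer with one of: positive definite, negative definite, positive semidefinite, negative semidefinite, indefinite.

negative definite

An LDLᵀ factorisation of A has diagonal entries -16, -3/4, -4.
That gives 3 negative pivots.
Hence Q is negative definite.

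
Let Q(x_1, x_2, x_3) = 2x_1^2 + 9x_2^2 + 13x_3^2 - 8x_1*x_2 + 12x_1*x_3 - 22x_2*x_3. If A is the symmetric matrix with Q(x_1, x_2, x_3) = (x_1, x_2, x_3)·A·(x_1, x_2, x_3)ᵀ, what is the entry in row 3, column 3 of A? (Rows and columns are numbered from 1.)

The coefficient of x_3^2 in Q is 13, and that is exactly A[3,3].

13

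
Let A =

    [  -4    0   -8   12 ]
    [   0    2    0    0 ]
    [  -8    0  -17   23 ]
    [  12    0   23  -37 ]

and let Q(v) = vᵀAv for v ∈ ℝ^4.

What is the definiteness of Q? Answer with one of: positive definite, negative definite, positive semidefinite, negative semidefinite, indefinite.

Applying the same elementary operations to the rows and columns of A produces a congruent diagonal matrix with entries -4, 2, -1, 0.
That gives 1 positive, 2 negative, 1 zero pivots.
Hence Q is indefinite.

indefinite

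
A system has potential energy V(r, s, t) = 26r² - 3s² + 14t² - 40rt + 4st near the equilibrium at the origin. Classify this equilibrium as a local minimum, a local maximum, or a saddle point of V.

saddle point

The Hessian at the origin is H = [[52, 0, -40], [0, -6, 4], [-40, 4, 28]].
An LDLᵀ factorisation of H has diagonal entries 52, -6, -4/39.
That gives 1 positive, 2 negative pivots.
H is indefinite, so the origin is a saddle point.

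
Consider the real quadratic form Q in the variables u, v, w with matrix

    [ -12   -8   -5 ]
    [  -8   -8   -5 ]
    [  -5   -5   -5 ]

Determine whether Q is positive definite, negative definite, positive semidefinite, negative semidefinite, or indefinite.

Applying the same elementary operations to the rows and columns of A produces a congruent diagonal matrix with entries -12, -8/3, -15/8.
That gives 3 negative pivots.
Hence Q is negative definite.

negative definite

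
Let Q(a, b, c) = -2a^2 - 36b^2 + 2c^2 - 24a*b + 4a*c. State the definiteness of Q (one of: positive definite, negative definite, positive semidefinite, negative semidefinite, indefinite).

indefinite

The symmetric matrix is A = [[-2, -12, 2], [-12, -36, 0], [2, 0, 2]].
Symmetric row and column elimination reduces A to a congruent diagonal form with pivots -2, 36, 0.
That gives 1 positive, 1 negative, 1 zero pivots.
Hence Q is indefinite.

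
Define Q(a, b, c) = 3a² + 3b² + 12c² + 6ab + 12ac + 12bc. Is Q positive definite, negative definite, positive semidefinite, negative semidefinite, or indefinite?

The associated matrix is A = [[3, 3, 6], [3, 3, 6], [6, 6, 12]].
Congruent diagonalization of A (simultaneous row and column reduction) yields pivots 3, 0, 0.
Counting signs: 1 positive, 2 zero.
Hence Q is positive semidefinite.

positive semidefinite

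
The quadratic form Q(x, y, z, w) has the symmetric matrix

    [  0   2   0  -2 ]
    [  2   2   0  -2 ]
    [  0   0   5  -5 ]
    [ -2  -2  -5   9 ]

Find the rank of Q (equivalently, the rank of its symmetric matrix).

Row reduction of A gives 4 nonzero rows, so rank A = 4.

4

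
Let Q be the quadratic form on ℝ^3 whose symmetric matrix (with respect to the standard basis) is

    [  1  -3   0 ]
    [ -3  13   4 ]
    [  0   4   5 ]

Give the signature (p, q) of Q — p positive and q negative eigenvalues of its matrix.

(3, 0)

Symmetric row and column elimination reduces A to a congruent diagonal form with pivots 1, 4, 1.
So there are 3 positive pivots.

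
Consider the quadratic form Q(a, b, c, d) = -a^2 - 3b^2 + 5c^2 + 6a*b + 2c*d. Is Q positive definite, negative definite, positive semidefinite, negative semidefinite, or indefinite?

indefinite

Write A = [[-1, 3, 0, 0], [3, -3, 0, 0], [0, 0, 5, 1], [0, 0, 1, 0]].
Symmetric row and column elimination reduces A to a congruent diagonal form with pivots -1, 6, 5, -1/5.
So there are 2 positive, 2 negative pivots.
Hence Q is indefinite.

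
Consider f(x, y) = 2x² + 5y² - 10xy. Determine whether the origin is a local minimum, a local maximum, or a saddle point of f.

The Hessian at the origin is H = [[4, -10], [-10, 10]].
det H = 4·10 − (-10)² = -60 < 0, so H is indefinite.
Therefore the origin is a saddle point.

saddle point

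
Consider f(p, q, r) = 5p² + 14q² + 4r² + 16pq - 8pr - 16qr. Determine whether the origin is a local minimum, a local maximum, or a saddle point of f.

saddle point

The Hessian at the origin is H = [[10, 16, -8], [16, 28, -16], [-8, -16, 8]].
Symmetric row and column elimination reduces H to a congruent diagonal form with pivots 10, 12/5, -8/3.
So there are 2 positive, 1 negative pivots.
H is indefinite, so the origin is a saddle point.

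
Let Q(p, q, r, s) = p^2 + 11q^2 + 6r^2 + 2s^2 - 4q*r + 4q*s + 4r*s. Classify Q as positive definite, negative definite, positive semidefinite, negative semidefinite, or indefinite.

positive definite

The symmetric matrix of Q is A = [[1, 0, 0, 0], [0, 11, -2, 2], [0, -2, 6, 2], [0, 2, 2, 2]].
Leading principal minors: Δ_1 = 1, Δ_2 = 11, Δ_3 = 62, Δ_4 = 40.
All leading principal minors are positive, so by Sylvester's criterion Q is positive definite.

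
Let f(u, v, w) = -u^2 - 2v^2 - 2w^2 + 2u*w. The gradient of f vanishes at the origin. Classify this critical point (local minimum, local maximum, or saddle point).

The Hessian at the origin is H = [[-2, 0, 2], [0, -4, 0], [2, 0, -4]].
Symmetric row and column elimination reduces H to a congruent diagonal form with pivots -2, -4, -2.
Counting signs: 3 negative.
H is negative definite, so the origin is a strict local maximum.

local maximum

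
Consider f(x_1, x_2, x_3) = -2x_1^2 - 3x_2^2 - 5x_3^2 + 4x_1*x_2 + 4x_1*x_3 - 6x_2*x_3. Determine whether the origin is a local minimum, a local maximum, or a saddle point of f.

The Hessian at the origin is H = [[-4, 4, 4], [4, -6, -6], [4, -6, -10]].
An LDLᵀ factorisation of H has diagonal entries -4, -2, -4.
That gives 3 negative pivots.
H is negative definite, so the origin is a strict local maximum.

local maximum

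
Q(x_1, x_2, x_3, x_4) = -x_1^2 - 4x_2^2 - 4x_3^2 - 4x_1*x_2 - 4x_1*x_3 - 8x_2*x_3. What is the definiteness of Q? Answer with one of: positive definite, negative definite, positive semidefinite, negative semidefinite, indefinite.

Write A = [[-1, -2, -2, 0], [-2, -4, -4, 0], [-2, -4, -4, 0], [0, 0, 0, 0]].
Congruent diagonalization of A (simultaneous row and column reduction) yields pivots -1, 0, 0, 0.
That gives 1 negative, 3 zero pivots.
Hence Q is negative semidefinite.

negative semidefinite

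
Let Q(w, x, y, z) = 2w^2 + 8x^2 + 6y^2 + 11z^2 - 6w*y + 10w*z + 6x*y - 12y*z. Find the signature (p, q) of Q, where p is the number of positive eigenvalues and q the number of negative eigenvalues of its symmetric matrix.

(3, 1)

The associated matrix is A = [[2, 0, -3, 5], [0, 8, 3, 0], [-3, 3, 6, -6], [5, 0, -6, 11]].
An LDLᵀ factorisation of A has diagonal entries 2, 8, 3/8, -15/2.
Counting signs: 3 positive, 1 negative.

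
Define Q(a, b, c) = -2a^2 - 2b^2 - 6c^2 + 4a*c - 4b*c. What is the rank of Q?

Write A = [[-2, 0, 2], [0, -2, -2], [2, -2, -6]].
Applying the same elementary operations to the rows and columns of A produces a congruent diagonal matrix with entries -2, -2, -2.
So there are 3 negative pivots.
The rank is the number of nonzero pivots: 3.

3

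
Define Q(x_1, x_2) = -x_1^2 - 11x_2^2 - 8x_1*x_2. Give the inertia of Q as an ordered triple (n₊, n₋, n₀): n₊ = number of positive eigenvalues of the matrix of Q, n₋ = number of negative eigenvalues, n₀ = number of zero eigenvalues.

The associated matrix is A = [[-1, -4], [-4, -11]].
Symmetric row and column elimination reduces A to a congruent diagonal form with pivots -1, 5.
Counting signs: 1 positive, 1 negative.

(1, 1, 0)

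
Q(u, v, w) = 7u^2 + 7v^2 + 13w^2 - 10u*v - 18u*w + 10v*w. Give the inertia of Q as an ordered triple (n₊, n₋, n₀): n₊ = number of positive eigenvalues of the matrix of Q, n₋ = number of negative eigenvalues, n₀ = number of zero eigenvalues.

(3, 0, 0)

Write A = [[7, -5, -9], [-5, 7, 5], [-9, 5, 13]].
Row-reducing A symmetrically gives the diagonal entries 7, 24/7, 5/6.
Counting signs: 3 positive.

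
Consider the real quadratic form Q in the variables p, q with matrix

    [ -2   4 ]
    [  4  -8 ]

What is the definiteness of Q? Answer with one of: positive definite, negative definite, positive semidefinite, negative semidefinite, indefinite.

negative semidefinite

Row-reducing A symmetrically gives the diagonal entries -2, 0.
So there are 1 negative, 1 zero pivots.
Hence Q is negative semidefinite.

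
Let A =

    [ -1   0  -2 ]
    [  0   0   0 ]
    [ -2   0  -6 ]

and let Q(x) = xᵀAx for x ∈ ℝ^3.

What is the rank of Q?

2

Congruent diagonalization of A (simultaneous row and column reduction) yields pivots -1, 0, -2.
Counting signs: 2 negative, 1 zero.
The rank is the number of nonzero pivots: 2.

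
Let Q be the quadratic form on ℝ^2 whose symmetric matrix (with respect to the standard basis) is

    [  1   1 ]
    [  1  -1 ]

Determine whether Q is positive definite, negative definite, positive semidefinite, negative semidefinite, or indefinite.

indefinite

For the 2×2 matrix [[1, 1], [1, -1]]: det = 1·-1 − (1)² = -2, trace = 0.
det < 0 so the eigenvalues have opposite signs; the form is indefinite.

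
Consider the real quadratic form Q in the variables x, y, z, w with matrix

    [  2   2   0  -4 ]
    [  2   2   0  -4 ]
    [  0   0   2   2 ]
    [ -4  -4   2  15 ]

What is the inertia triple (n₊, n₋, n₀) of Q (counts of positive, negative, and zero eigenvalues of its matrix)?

Congruent diagonalization of A (simultaneous row and column reduction) yields pivots 2, 0, 2, 5.
So there are 3 positive, 1 zero pivots.

(3, 0, 1)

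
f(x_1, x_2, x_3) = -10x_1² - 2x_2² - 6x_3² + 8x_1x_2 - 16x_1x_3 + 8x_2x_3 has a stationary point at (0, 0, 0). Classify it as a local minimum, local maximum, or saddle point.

The Hessian at the origin is H = [[-20, 8, -16], [8, -4, 8], [-16, 8, -12]].
Congruent diagonalization of H (simultaneous row and column reduction) yields pivots -20, -4/5, 4.
Counting signs: 1 positive, 2 negative.
H is indefinite, so the origin is a saddle point.

saddle point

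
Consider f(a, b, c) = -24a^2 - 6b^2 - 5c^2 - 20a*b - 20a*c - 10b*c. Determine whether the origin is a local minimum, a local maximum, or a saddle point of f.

The Hessian at the origin is H = [[-48, -20, -20], [-20, -12, -10], [-20, -10, -10]].
Symmetric row and column elimination reduces H to a congruent diagonal form with pivots -48, -11/3, -10/11.
Counting signs: 3 negative.
H is negative definite, so the origin is a strict local maximum.

local maximum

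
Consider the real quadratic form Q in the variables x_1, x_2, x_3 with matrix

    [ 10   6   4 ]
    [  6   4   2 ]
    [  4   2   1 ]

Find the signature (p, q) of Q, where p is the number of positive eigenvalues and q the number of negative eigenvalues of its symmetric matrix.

(2, 1)

Congruent diagonalization of A (simultaneous row and column reduction) yields pivots 10, 2/5, -1.
That gives 2 positive, 1 negative pivots.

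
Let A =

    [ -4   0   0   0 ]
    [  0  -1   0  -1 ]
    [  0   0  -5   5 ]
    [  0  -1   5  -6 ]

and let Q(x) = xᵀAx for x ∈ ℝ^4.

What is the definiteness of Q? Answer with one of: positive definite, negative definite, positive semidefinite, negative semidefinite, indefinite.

negative semidefinite

Congruent diagonalization of A (simultaneous row and column reduction) yields pivots -4, -1, -5, 0.
Counting signs: 3 negative, 1 zero.
Hence Q is negative semidefinite.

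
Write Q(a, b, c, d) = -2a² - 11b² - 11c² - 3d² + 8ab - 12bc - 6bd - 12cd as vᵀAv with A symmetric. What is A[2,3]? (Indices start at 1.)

The coefficient of b·c in Q is -12. For a symmetric A this equals A[2,3] + A[3,2] = 2·A[2,3].
So A[2,3] = -12/2 = -6.

-6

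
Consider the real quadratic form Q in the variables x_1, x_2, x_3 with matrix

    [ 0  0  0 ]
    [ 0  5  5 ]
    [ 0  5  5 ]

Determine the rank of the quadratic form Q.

Row-reducing A symmetrically gives the diagonal entries 0, 5, 0.
Counting signs: 1 positive, 2 zero.
The rank is the number of nonzero pivots: 1.

1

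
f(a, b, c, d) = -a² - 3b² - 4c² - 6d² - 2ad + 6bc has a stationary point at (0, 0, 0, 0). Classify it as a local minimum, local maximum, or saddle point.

local maximum

The Hessian at the origin is H = [[-2, 0, 0, -2], [0, -6, 6, 0], [0, 6, -8, 0], [-2, 0, 0, -12]].
Applying the same elementary operations to the rows and columns of H produces a congruent diagonal matrix with entries -2, -6, -2, -10.
Counting signs: 4 negative.
H is negative definite, so the origin is a strict local maximum.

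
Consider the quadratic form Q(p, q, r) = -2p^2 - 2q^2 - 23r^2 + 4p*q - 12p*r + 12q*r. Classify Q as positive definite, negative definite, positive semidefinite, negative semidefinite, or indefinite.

negative semidefinite

The symmetric matrix is A = [[-2, 2, -6], [2, -2, 6], [-6, 6, -23]].
Symmetric row and column elimination reduces A to a congruent diagonal form with pivots -2, 0, -5.
That gives 2 negative, 1 zero pivots.
Hence Q is negative semidefinite.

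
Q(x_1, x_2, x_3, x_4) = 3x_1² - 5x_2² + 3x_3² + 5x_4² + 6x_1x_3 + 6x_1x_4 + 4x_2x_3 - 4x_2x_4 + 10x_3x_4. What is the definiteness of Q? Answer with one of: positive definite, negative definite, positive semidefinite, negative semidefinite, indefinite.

Write A = [[3, 0, 3, 3], [0, -5, 2, -2], [3, 2, 3, 5], [3, -2, 5, 5]].
Congruent diagonalization of A (simultaneous row and column reduction) yields pivots 3, -5, 4/5, 1.
Counting signs: 3 positive, 1 negative.
Hence Q is indefinite.

indefinite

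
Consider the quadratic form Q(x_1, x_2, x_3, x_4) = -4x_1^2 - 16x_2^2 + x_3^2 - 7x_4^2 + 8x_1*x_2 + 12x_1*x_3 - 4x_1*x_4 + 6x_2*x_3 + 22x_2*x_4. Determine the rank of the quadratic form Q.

The symmetric matrix is A = [[-4, 4, 6, -2], [4, -16, 3, 11], [6, 3, 1, 0], [-2, 11, 0, -7]].
Symmetric row and column elimination reduces A to a congruent diagonal form with pivots -4, -12, 67/4, -6/67.
Counting signs: 1 positive, 3 negative.
The rank is the number of nonzero pivots: 4.

4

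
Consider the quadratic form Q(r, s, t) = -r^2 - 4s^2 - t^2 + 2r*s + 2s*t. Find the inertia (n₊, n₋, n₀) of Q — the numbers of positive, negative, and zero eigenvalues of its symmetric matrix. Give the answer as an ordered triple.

The symmetric matrix is A = [[-1, 1, 0], [1, -4, 1], [0, 1, -1]].
Applying the same elementary operations to the rows and columns of A produces a congruent diagonal matrix with entries -1, -3, -2/3.
Counting signs: 3 negative.

(0, 3, 0)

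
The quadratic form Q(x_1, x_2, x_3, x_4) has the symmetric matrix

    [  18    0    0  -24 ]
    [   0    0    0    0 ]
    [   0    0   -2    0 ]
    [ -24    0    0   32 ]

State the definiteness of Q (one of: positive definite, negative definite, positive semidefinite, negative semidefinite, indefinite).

indefinite

Applying the same elementary operations to the rows and columns of A produces a congruent diagonal matrix with entries 18, 0, -2, 0.
So there are 1 positive, 1 negative, 2 zero pivots.
Hence Q is indefinite.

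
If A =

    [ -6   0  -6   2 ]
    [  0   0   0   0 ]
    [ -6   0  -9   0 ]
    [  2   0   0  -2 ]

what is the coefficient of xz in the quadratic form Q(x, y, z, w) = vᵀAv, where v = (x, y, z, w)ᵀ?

The coefficient of xz is A[1,3] + A[3,1] = 2·(-6) = -12.

-12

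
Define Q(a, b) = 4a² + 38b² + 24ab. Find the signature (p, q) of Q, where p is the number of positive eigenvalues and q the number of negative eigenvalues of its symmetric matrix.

The symmetric matrix is A = [[4, 12], [12, 38]].
Applying the same elementary operations to the rows and columns of A produces a congruent diagonal matrix with entries 4, 2.
So there are 2 positive pivots.

(2, 0)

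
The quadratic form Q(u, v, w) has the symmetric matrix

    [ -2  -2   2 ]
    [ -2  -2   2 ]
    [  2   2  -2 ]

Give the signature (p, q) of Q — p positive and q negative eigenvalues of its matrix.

Applying the same elementary operations to the rows and columns of A produces a congruent diagonal matrix with entries -2, 0, 0.
Counting signs: 1 negative, 2 zero.

(0, 1)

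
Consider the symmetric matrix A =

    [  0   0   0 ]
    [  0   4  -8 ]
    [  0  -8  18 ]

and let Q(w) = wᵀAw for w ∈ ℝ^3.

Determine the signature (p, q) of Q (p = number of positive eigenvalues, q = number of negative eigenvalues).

(2, 0)

Congruent diagonalization of A (simultaneous row and column reduction) yields pivots 0, 4, 2.
So there are 2 positive, 1 zero pivots.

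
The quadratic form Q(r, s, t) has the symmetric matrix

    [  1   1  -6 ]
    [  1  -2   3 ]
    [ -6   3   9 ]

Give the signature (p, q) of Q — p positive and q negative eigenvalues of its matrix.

(1, 1)

Symmetric row and column elimination reduces A to a congruent diagonal form with pivots 1, -3, 0.
That gives 1 positive, 1 negative, 1 zero pivots.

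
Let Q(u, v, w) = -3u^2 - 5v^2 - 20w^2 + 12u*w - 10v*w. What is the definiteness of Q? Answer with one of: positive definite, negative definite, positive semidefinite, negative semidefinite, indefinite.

negative definite

The symmetric matrix of Q is A = [[-3, 0, 6], [0, -5, -5], [6, -5, -20]].
Leading principal minors: Δ_1 = -3, Δ_2 = 15, Δ_3 = -45.
The signs alternate starting with Δ_1 < 0, so by Sylvester's criterion Q is negative definite.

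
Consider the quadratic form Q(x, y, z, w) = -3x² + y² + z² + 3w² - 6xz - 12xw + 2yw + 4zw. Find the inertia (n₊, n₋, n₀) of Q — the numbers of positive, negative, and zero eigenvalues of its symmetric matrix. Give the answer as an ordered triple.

Write A = [[-3, 0, -3, -6], [0, 1, 0, 1], [-3, 0, 1, 2], [-6, 1, 2, 3]].
Congruent diagonalization of A (simultaneous row and column reduction) yields pivots -3, 1, 4, -2.
That gives 2 positive, 2 negative pivots.

(2, 2, 0)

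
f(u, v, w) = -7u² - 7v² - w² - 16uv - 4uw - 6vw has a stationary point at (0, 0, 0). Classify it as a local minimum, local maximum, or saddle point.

The Hessian at the origin is H = [[-14, -16, -4], [-16, -14, -6], [-4, -6, -2]].
An LDLᵀ factorisation of H has diagonal entries -14, 30/7, -4/3.
That gives 1 positive, 2 negative pivots.
H is indefinite, so the origin is a saddle point.

saddle point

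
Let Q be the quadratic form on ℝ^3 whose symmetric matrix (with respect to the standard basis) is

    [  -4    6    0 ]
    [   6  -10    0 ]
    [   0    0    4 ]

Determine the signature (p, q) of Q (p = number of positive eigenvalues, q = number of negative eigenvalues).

Row-reducing A symmetrically gives the diagonal entries -4, -1, 4.
Counting signs: 1 positive, 2 negative.

(1, 2)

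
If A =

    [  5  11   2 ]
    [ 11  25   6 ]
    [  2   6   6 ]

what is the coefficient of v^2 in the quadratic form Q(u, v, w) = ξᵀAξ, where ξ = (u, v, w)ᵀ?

25

The coefficient of v^2 is the diagonal entry A[2,2] = 25.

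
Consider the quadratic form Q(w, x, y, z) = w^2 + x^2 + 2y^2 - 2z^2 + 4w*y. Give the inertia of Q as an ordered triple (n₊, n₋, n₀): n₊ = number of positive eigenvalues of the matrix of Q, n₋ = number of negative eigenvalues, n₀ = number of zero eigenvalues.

(2, 2, 0)

Write A = [[1, 0, 2, 0], [0, 1, 0, 0], [2, 0, 2, 0], [0, 0, 0, -2]].
Applying the same elementary operations to the rows and columns of A produces a congruent diagonal matrix with entries 1, 1, -2, -2.
That gives 2 positive, 2 negative pivots.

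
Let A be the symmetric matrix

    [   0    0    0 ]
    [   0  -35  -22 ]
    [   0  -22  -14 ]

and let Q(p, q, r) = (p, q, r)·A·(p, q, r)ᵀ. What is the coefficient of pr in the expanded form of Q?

0

The coefficient of pr is A[1,3] + A[3,1] = 2·0 = 0.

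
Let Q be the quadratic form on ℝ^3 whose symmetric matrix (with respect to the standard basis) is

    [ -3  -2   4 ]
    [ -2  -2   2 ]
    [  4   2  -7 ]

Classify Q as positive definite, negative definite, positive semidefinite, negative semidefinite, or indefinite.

negative definite

Leading principal minors: Δ_1 = -3, Δ_2 = 2, Δ_3 = -2.
The signs alternate starting with Δ_1 < 0, so by Sylvester's criterion Q is negative definite.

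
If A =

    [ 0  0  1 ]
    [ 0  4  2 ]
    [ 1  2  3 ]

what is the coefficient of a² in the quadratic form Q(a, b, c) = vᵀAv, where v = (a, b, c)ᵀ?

The coefficient of a² is the diagonal entry A[1,1] = 0.

0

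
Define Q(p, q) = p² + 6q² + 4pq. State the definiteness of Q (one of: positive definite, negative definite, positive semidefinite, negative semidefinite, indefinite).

positive definite

Write A = [[1, 2], [2, 6]].
Row-reducing A symmetrically gives the diagonal entries 1, 2.
That gives 2 positive pivots.
Hence Q is positive definite.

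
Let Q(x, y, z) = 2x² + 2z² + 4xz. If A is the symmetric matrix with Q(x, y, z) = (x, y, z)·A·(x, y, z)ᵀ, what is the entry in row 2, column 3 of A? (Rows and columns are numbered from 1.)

The coefficient of y·z in Q is 0. For a symmetric A this equals A[2,3] + A[3,2] = 2·A[2,3].
So A[2,3] = 0/2 = 0.

0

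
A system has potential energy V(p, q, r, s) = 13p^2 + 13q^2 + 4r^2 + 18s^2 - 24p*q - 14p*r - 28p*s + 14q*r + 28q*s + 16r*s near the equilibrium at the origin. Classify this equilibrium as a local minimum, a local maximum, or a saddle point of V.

local minimum

The Hessian at the origin is H = [[26, -24, -14, -28], [-24, 26, 14, 28], [-14, 14, 8, 16], [-28, 28, 16, 36]].
Row-reducing H symmetrically gives the diagonal entries 26, 50/13, 4/25, 4.
So there are 4 positive pivots.
H is positive definite, so the origin is a strict local minimum.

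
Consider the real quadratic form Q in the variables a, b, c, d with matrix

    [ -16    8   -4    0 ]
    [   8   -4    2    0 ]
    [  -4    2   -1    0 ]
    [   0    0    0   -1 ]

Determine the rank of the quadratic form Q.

Row-reducing A symmetrically gives the diagonal entries -16, 0, 0, -1.
Counting signs: 2 negative, 2 zero.
The rank is the number of nonzero pivots: 2.

2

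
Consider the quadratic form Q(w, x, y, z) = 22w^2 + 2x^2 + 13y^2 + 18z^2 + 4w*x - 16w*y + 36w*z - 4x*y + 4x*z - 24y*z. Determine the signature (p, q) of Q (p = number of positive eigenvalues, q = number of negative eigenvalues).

(4, 0)

The associated matrix is A = [[22, 2, -8, 18], [2, 2, -2, 2], [-8, -2, 13, -12], [18, 2, -12, 18]].
An LDLᵀ factorisation of A has diagonal entries 22, 20/11, 46/5, 6/23.
Counting signs: 4 positive.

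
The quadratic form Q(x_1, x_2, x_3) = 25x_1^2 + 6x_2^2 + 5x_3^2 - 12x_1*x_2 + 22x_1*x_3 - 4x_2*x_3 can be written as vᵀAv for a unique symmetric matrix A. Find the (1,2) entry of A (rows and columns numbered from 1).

The coefficient of x_1·x_2 in Q is -12. For a symmetric A this equals A[1,2] + A[2,1] = 2·A[1,2].
So A[1,2] = -12/2 = -6.

-6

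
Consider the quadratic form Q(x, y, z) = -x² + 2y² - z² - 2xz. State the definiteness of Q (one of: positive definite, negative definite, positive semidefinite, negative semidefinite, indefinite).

The symmetric matrix is A = [[-1, 0, -1], [0, 2, 0], [-1, 0, -1]].
Row-reducing A symmetrically gives the diagonal entries -1, 2, 0.
Counting signs: 1 positive, 1 negative, 1 zero.
Hence Q is indefinite.

indefinite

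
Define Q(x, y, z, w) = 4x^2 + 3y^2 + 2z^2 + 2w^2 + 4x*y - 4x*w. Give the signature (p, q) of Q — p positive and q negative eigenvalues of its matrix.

(4, 0)

The associated matrix is A = [[4, 2, 0, -2], [2, 3, 0, 0], [0, 0, 2, 0], [-2, 0, 0, 2]].
An LDLᵀ factorisation of A has diagonal entries 4, 2, 2, 1/2.
So there are 4 positive pivots.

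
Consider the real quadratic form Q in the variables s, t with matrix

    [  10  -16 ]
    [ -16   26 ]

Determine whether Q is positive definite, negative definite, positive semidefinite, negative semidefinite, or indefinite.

For the 2×2 matrix [[10, -16], [-16, 26]]: det = 10·26 − (-16)² = 4, trace = 36.
det > 0 so both eigenvalues share the sign of the trace; trace = 36 > 0 ⇒ both positive.

positive definite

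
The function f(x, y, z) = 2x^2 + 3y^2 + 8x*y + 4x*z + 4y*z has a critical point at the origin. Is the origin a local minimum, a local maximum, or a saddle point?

The Hessian at the origin is H = [[4, 8, 4], [8, 6, 4], [4, 4, 0]].
Symmetric row and column elimination reduces H to a congruent diagonal form with pivots 4, -10, -12/5.
Counting signs: 1 positive, 2 negative.
H is indefinite, so the origin is a saddle point.

saddle point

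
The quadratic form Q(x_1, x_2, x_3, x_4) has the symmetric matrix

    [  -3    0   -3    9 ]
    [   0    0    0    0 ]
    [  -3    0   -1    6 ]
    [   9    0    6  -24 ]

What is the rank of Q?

3

Congruent diagonalization of A (simultaneous row and column reduction) yields pivots -3, 0, 2, -3/2.
Counting signs: 1 positive, 2 negative, 1 zero.
The rank is the number of nonzero pivots: 3.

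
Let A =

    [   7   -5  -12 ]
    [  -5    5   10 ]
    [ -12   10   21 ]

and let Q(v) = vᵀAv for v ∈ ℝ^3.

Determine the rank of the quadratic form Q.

3

Applying the same elementary operations to the rows and columns of A produces a congruent diagonal matrix with entries 7, 10/7, -1.
That gives 2 positive, 1 negative pivots.
The rank is the number of nonzero pivots: 3.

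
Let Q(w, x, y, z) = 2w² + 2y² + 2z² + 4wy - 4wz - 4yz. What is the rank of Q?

1

The associated matrix is A = [[2, 0, 2, -2], [0, 0, 0, 0], [2, 0, 2, -2], [-2, 0, -2, 2]].
Applying the same elementary operations to the rows and columns of A produces a congruent diagonal matrix with entries 2, 0, 0, 0.
So there are 1 positive, 3 zero pivots.
The rank is the number of nonzero pivots: 1.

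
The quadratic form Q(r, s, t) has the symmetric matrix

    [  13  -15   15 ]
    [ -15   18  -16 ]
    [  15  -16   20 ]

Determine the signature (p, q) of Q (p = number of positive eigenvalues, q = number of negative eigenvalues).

(3, 0)

Applying the same elementary operations to the rows and columns of A produces a congruent diagonal matrix with entries 13, 9/13, 2/9.
That gives 3 positive pivots.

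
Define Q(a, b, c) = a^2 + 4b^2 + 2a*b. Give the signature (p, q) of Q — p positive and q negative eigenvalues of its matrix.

(2, 0)

The symmetric matrix is A = [[1, 1, 0], [1, 4, 0], [0, 0, 0]].
Applying the same elementary operations to the rows and columns of A produces a congruent diagonal matrix with entries 1, 3, 0.
So there are 2 positive, 1 zero pivots.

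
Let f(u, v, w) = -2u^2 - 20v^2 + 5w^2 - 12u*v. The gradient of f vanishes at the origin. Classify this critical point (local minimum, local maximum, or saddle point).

saddle point

The Hessian at the origin is H = [[-4, -12, 0], [-12, -40, 0], [0, 0, 10]].
Applying the same elementary operations to the rows and columns of H produces a congruent diagonal matrix with entries -4, -4, 10.
That gives 1 positive, 2 negative pivots.
H is indefinite, so the origin is a saddle point.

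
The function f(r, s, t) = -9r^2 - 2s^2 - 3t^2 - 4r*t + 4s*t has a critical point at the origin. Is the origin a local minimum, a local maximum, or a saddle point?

local maximum

The Hessian at the origin is H = [[-18, 0, -4], [0, -4, 4], [-4, 4, -6]].
An LDLᵀ factorisation of H has diagonal entries -18, -4, -10/9.
That gives 3 negative pivots.
H is negative definite, so the origin is a strict local maximum.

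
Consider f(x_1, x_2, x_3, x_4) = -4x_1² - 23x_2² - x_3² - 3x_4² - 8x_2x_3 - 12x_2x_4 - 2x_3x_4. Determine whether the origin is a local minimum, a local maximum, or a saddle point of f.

local maximum

The Hessian at the origin is H = [[-8, 0, 0, 0], [0, -46, -8, -12], [0, -8, -2, -2], [0, -12, -2, -6]].
An LDLᵀ factorisation of H has diagonal entries -8, -46, -14/23, -20/7.
So there are 4 negative pivots.
H is negative definite, so the origin is a strict local maximum.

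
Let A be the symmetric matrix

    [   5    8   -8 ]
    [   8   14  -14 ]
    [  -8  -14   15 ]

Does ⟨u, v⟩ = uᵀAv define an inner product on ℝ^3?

Leading principal minors: Δ_1 = 5, Δ_2 = 6, Δ_3 = 6.
All leading principal minors are positive, so by Sylvester's criterion Q is positive definite.
⟨·,·⟩ is an inner product exactly when A is positive definite.

yes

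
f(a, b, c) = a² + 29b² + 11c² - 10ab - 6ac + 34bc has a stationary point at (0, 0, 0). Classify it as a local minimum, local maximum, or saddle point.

local minimum

The Hessian at the origin is H = [[2, -10, -6], [-10, 58, 34], [-6, 34, 22]].
Row-reducing H symmetrically gives the diagonal entries 2, 8, 2.
Counting signs: 3 positive.
H is positive definite, so the origin is a strict local minimum.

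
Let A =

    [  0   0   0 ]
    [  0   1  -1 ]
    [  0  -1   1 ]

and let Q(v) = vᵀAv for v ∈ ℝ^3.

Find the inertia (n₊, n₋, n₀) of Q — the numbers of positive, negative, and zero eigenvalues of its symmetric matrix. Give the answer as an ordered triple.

Congruent diagonalization of A (simultaneous row and column reduction) yields pivots 0, 1, 0.
That gives 1 positive, 2 zero pivots.

(1, 0, 2)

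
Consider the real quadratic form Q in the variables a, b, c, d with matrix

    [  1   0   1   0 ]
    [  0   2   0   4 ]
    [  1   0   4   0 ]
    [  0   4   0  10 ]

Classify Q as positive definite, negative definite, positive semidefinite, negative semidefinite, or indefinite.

positive definite

Leading principal minors: Δ_1 = 1, Δ_2 = 2, Δ_3 = 6, Δ_4 = 12.
All leading principal minors are positive, so by Sylvester's criterion Q is positive definite.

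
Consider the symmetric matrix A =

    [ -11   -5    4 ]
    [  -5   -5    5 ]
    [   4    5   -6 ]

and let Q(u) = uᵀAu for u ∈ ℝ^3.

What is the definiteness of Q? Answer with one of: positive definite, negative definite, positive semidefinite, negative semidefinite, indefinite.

negative definite

Symmetric row and column elimination reduces A to a congruent diagonal form with pivots -11, -30/11, -5/6.
So there are 3 negative pivots.
Hence Q is negative definite.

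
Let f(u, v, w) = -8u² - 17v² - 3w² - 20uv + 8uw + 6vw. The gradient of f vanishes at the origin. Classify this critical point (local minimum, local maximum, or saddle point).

local maximum

The Hessian at the origin is H = [[-16, -20, 8], [-20, -34, 6], [8, 6, -6]].
Symmetric row and column elimination reduces H to a congruent diagonal form with pivots -16, -9, -2/9.
That gives 3 negative pivots.
H is negative definite, so the origin is a strict local maximum.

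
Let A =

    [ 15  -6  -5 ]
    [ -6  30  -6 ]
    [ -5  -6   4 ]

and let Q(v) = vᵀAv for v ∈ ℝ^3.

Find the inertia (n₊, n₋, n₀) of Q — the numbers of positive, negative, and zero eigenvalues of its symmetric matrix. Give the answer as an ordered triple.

(3, 0, 0)

Row-reducing A symmetrically gives the diagonal entries 15, 138/5, 1/69.
That gives 3 positive pivots.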